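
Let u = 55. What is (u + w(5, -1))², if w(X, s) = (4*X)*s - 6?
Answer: 841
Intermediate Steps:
w(X, s) = -6 + 4*X*s (w(X, s) = 4*X*s - 6 = -6 + 4*X*s)
(u + w(5, -1))² = (55 + (-6 + 4*5*(-1)))² = (55 + (-6 - 20))² = (55 - 26)² = 29² = 841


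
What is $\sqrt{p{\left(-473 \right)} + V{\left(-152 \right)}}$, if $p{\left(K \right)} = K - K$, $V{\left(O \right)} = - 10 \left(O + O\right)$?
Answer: $4 \sqrt{190} \approx 55.136$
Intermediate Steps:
$V{\left(O \right)} = - 20 O$ ($V{\left(O \right)} = - 10 \cdot 2 O = - 20 O$)
$p{\left(K \right)} = 0$
$\sqrt{p{\left(-473 \right)} + V{\left(-152 \right)}} = \sqrt{0 - -3040} = \sqrt{0 + 3040} = \sqrt{3040} = 4 \sqrt{190}$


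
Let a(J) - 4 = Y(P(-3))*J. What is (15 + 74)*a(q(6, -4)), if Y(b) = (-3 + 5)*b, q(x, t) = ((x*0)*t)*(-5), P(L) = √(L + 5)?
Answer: 356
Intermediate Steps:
P(L) = √(5 + L)
q(x, t) = 0 (q(x, t) = (0*t)*(-5) = 0*(-5) = 0)
Y(b) = 2*b
a(J) = 4 + 2*J*√2 (a(J) = 4 + (2*√(5 - 3))*J = 4 + (2*√2)*J = 4 + 2*J*√2)
(15 + 74)*a(q(6, -4)) = (15 + 74)*(4 + 2*0*√2) = 89*(4 + 0) = 89*4 = 356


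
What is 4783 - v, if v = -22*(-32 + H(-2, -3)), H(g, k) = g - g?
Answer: 4079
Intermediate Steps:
H(g, k) = 0
v = 704 (v = -22*(-32 + 0) = -22*(-32) = 704)
4783 - v = 4783 - 1*704 = 4783 - 704 = 4079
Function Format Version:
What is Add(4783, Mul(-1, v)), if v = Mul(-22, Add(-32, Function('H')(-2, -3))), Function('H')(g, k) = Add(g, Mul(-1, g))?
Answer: 4079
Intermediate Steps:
Function('H')(g, k) = 0
v = 704 (v = Mul(-22, Add(-32, 0)) = Mul(-22, -32) = 704)
Add(4783, Mul(-1, v)) = Add(4783, Mul(-1, 704)) = Add(4783, -704) = 4079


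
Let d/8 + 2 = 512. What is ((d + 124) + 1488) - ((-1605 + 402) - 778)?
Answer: 7673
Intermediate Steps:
d = 4080 (d = -16 + 8*512 = -16 + 4096 = 4080)
((d + 124) + 1488) - ((-1605 + 402) - 778) = ((4080 + 124) + 1488) - ((-1605 + 402) - 778) = (4204 + 1488) - (-1203 - 778) = 5692 - 1*(-1981) = 5692 + 1981 = 7673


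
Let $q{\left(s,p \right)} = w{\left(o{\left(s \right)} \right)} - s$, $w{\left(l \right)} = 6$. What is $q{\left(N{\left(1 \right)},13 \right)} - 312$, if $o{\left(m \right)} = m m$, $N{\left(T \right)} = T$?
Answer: $-307$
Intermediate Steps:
$o{\left(m \right)} = m^{2}$
$q{\left(s,p \right)} = 6 - s$
$q{\left(N{\left(1 \right)},13 \right)} - 312 = \left(6 - 1\right) - 312 = 5 - 312 = -307$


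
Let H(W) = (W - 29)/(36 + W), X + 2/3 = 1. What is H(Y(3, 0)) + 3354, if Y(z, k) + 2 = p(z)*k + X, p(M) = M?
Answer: 345370/103 ≈ 3353.1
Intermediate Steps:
X = ⅓ (X = -⅔ + 1 = ⅓ ≈ 0.33333)
Y(z, k) = -5/3 + k*z (Y(z, k) = -2 + (z*k + ⅓) = -2 + (k*z + ⅓) = -2 + (⅓ + k*z) = -5/3 + k*z)
H(W) = (-29 + W)/(36 + W)
H(Y(3, 0)) + 3354 = (-29 + (-5/3 + 0*3))/(36 + (-5/3 + 0*3)) + 3354 = (-29 + (-5/3 + 0))/(36 + (-5/3 + 0)) + 3354 = (-29 - 5/3)/(36 - 5/3) + 3354 = -92/3/(103/3) + 3354 = (3/103)*(-92/3) + 3354 = -92/103 + 3354 = 345370/103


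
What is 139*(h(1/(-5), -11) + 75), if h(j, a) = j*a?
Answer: 53654/5 ≈ 10731.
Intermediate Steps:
h(j, a) = a*j
139*(h(1/(-5), -11) + 75) = 139*(-11/(-5) + 75) = 139*(-11*(-⅕) + 75) = 139*(11/5 + 75) = 139*(386/5) = 53654/5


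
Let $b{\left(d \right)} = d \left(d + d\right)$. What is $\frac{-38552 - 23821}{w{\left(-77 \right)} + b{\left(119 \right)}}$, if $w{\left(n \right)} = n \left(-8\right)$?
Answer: $- \frac{20791}{9646} \approx -2.1554$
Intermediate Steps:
$b{\left(d \right)} = 2 d^{2}$ ($b{\left(d \right)} = d 2 d = 2 d^{2}$)
$w{\left(n \right)} = - 8 n$
$\frac{-38552 - 23821}{w{\left(-77 \right)} + b{\left(119 \right)}} = \frac{-38552 - 23821}{\left(-8\right) \left(-77\right) + 2 \cdot 119^{2}} = - \frac{62373}{616 + 2 \cdot 14161} = - \frac{62373}{616 + 28322} = - \frac{62373}{28938} = \left(-62373\right) \frac{1}{28938} = - \frac{20791}{9646}$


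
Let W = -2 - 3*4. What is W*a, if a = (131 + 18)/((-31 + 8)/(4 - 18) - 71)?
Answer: 29204/971 ≈ 30.076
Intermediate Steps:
W = -14 (W = -2 - 12 = -14)
a = -2086/971 (a = 149/(-23/(-14) - 71) = 149/(-23*(-1/14) - 71) = 149/(23/14 - 71) = 149/(-971/14) = 149*(-14/971) = -2086/971 ≈ -2.1483)
W*a = -14*(-2086/971) = 29204/971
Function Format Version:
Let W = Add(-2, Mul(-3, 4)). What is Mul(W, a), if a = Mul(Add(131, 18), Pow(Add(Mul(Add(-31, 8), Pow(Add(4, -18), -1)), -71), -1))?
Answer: Rational(29204, 971) ≈ 30.076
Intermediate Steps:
W = -14 (W = Add(-2, -12) = -14)
a = Rational(-2086, 971) (a = Mul(149, Pow(Add(Mul(-23, Pow(-14, -1)), -71), -1)) = Mul(149, Pow(Add(Mul(-23, Rational(-1, 14)), -71), -1)) = Mul(149, Pow(Add(Rational(23, 14), -71), -1)) = Mul(149, Pow(Rational(-971, 14), -1)) = Mul(149, Rational(-14, 971)) = Rational(-2086, 971) ≈ -2.1483)
Mul(W, a) = Mul(-14, Rational(-2086, 971)) = Rational(29204, 971)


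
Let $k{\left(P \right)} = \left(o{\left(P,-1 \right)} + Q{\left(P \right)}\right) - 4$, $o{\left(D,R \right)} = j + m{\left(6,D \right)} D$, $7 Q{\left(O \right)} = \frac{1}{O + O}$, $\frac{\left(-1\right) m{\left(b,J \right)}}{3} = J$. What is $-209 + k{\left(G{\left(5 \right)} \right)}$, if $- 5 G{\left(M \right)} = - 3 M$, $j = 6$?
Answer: $- \frac{9827}{42} \approx -233.98$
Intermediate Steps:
$m{\left(b,J \right)} = - 3 J$
$G{\left(M \right)} = \frac{3 M}{5}$ ($G{\left(M \right)} = - \frac{\left(-3\right) M}{5} = \frac{3 M}{5}$)
$Q{\left(O \right)} = \frac{1}{14 O}$ ($Q{\left(O \right)} = \frac{1}{7 \left(O + O\right)} = \frac{1}{7 \cdot 2 O} = \frac{\frac{1}{2} \frac{1}{O}}{7} = \frac{1}{14 O}$)
$o{\left(D,R \right)} = 6 - 3 D^{2}$ ($o{\left(D,R \right)} = 6 + - 3 D D = 6 - 3 D^{2}$)
$k{\left(P \right)} = 2 - 3 P^{2} + \frac{1}{14 P}$ ($k{\left(P \right)} = \left(\left(6 - 3 P^{2}\right) + \frac{1}{14 P}\right) - 4 = \left(6 - 3 P^{2} + \frac{1}{14 P}\right) - 4 = 2 - 3 P^{2} + \frac{1}{14 P}$)
$-209 + k{\left(G{\left(5 \right)} \right)} = -209 + \left(2 - 3 \left(\frac{3}{5} \cdot 5\right)^{2} + \frac{1}{14 \cdot \frac{3}{5} \cdot 5}\right) = -209 + \left(2 - 3 \cdot 3^{2} + \frac{1}{14 \cdot 3}\right) = -209 + \left(2 - 27 + \frac{1}{14} \cdot \frac{1}{3}\right) = -209 + \left(2 - 27 + \frac{1}{42}\right) = -209 - \frac{1049}{42} = - \frac{9827}{42}$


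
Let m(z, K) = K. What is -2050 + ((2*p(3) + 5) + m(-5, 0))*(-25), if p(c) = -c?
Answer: -2025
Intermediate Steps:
-2050 + ((2*p(3) + 5) + m(-5, 0))*(-25) = -2050 + ((2*(-1*3) + 5) + 0)*(-25) = -2050 + ((2*(-3) + 5) + 0)*(-25) = -2050 + ((-6 + 5) + 0)*(-25) = -2050 + (-1 + 0)*(-25) = -2050 - 1*(-25) = -2050 + 25 = -2025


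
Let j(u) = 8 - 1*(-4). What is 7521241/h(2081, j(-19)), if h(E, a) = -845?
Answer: -578557/65 ≈ -8900.9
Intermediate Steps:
j(u) = 12 (j(u) = 8 + 4 = 12)
7521241/h(2081, j(-19)) = 7521241/(-845) = 7521241*(-1/845) = -578557/65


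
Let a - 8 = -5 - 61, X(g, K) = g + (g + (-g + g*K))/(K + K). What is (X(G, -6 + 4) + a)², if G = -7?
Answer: 18769/4 ≈ 4692.3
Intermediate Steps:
X(g, K) = 3*g/2 (X(g, K) = g + (g + (-g + K*g))/((2*K)) = g + (K*g)*(1/(2*K)) = g + g/2 = 3*g/2)
a = -58 (a = 8 + (-5 - 61) = 8 - 66 = -58)
(X(G, -6 + 4) + a)² = ((3/2)*(-7) - 58)² = (-21/2 - 58)² = (-137/2)² = 18769/4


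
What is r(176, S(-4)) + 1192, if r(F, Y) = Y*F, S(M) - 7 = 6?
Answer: 3480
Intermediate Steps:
S(M) = 13 (S(M) = 7 + 6 = 13)
r(F, Y) = F*Y
r(176, S(-4)) + 1192 = 176*13 + 1192 = 2288 + 1192 = 3480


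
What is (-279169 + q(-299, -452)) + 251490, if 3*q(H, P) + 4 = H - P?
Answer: -82888/3 ≈ -27629.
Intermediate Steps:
q(H, P) = -4/3 - P/3 + H/3 (q(H, P) = -4/3 + (H - P)/3 = -4/3 + (-P/3 + H/3) = -4/3 - P/3 + H/3)
(-279169 + q(-299, -452)) + 251490 = (-279169 + (-4/3 - 1/3*(-452) + (1/3)*(-299))) + 251490 = (-279169 + (-4/3 + 452/3 - 299/3)) + 251490 = (-279169 + 149/3) + 251490 = -837358/3 + 251490 = -82888/3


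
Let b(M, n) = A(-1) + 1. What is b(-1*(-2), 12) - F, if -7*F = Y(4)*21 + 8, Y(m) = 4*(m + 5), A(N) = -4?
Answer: 743/7 ≈ 106.14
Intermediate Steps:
Y(m) = 20 + 4*m (Y(m) = 4*(5 + m) = 20 + 4*m)
F = -764/7 (F = -((20 + 4*4)*21 + 8)/7 = -((20 + 16)*21 + 8)/7 = -(36*21 + 8)/7 = -(756 + 8)/7 = -⅐*764 = -764/7 ≈ -109.14)
b(M, n) = -3 (b(M, n) = -4 + 1 = -3)
b(-1*(-2), 12) - F = -3 - 1*(-764/7) = -3 + 764/7 = 743/7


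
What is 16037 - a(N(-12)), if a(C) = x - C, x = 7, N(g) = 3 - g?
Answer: 16045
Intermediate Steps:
a(C) = 7 - C
16037 - a(N(-12)) = 16037 - (7 - (3 - 1*(-12))) = 16037 - (7 - (3 + 12)) = 16037 - (7 - 1*15) = 16037 - (7 - 15) = 16037 - 1*(-8) = 16037 + 8 = 16045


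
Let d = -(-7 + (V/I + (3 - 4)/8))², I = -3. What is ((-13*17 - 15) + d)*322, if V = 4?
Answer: -28520345/288 ≈ -99029.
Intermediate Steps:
d = -41209/576 (d = -(-7 + (4/(-3) + (3 - 4)/8))² = -(-7 + (4*(-⅓) - 1*⅛))² = -(-7 + (-4/3 - ⅛))² = -(-7 - 35/24)² = -(-203/24)² = -1*41209/576 = -41209/576 ≈ -71.543)
((-13*17 - 15) + d)*322 = ((-13*17 - 15) - 41209/576)*322 = ((-221 - 15) - 41209/576)*322 = (-236 - 41209/576)*322 = -177145/576*322 = -28520345/288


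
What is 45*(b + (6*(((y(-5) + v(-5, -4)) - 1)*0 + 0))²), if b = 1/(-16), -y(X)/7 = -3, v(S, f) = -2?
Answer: -45/16 ≈ -2.8125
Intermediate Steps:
y(X) = 21 (y(X) = -7*(-3) = 21)
b = -1/16 ≈ -0.062500
45*(b + (6*(((y(-5) + v(-5, -4)) - 1)*0 + 0))²) = 45*(-1/16 + (6*(((21 - 2) - 1)*0 + 0))²) = 45*(-1/16 + (6*((19 - 1)*0 + 0))²) = 45*(-1/16 + (6*(18*0 + 0))²) = 45*(-1/16 + (6*(0 + 0))²) = 45*(-1/16 + (6*0)²) = 45*(-1/16 + 0²) = 45*(-1/16 + 0) = 45*(-1/16) = -45/16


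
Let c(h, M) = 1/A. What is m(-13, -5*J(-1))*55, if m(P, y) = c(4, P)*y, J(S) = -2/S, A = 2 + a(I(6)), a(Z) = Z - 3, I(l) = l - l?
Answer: 550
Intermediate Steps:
I(l) = 0
a(Z) = -3 + Z
A = -1 (A = 2 + (-3 + 0) = 2 - 3 = -1)
c(h, M) = -1 (c(h, M) = 1/(-1) = -1)
m(P, y) = -y
m(-13, -5*J(-1))*55 = -(-5)*(-2/(-1))*55 = -(-5)*(-2*(-1))*55 = -(-5)*2*55 = -1*(-10)*55 = 10*55 = 550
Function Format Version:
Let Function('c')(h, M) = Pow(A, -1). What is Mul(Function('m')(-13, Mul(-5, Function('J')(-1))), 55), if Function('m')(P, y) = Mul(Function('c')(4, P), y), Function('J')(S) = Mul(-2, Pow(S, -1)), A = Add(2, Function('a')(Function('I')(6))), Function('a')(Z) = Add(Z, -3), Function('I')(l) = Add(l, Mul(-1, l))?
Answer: 550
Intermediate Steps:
Function('I')(l) = 0
Function('a')(Z) = Add(-3, Z)
A = -1 (A = Add(2, Add(-3, 0)) = Add(2, -3) = -1)
Function('c')(h, M) = -1 (Function('c')(h, M) = Pow(-1, -1) = -1)
Function('m')(P, y) = Mul(-1, y)
Mul(Function('m')(-13, Mul(-5, Function('J')(-1))), 55) = Mul(Mul(-1, Mul(-5, Mul(-2, Pow(-1, -1)))), 55) = Mul(Mul(-1, Mul(-5, Mul(-2, -1))), 55) = Mul(Mul(-1, Mul(-5, 2)), 55) = Mul(Mul(-1, -10), 55) = Mul(10, 55) = 550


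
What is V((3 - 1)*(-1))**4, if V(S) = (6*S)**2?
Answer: 429981696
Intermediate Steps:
V(S) = 36*S**2
V((3 - 1)*(-1))**4 = (36*((3 - 1)*(-1))**2)**4 = (36*(2*(-1))**2)**4 = (36*(-2)**2)**4 = (36*4)**4 = 144**4 = 429981696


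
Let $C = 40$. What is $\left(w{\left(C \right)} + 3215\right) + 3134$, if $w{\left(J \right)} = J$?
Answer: $6389$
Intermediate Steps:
$\left(w{\left(C \right)} + 3215\right) + 3134 = \left(40 + 3215\right) + 3134 = 3255 + 3134 = 6389$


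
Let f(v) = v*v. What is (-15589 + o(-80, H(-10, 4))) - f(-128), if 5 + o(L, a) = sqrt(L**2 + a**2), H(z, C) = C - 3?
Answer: -31978 + sqrt(6401) ≈ -31898.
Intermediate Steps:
H(z, C) = -3 + C
f(v) = v**2
o(L, a) = -5 + sqrt(L**2 + a**2)
(-15589 + o(-80, H(-10, 4))) - f(-128) = (-15589 + (-5 + sqrt((-80)**2 + (-3 + 4)**2))) - 1*(-128)**2 = (-15589 + (-5 + sqrt(6400 + 1**2))) - 1*16384 = (-15589 + (-5 + sqrt(6400 + 1))) - 16384 = (-15589 + (-5 + sqrt(6401))) - 16384 = (-15594 + sqrt(6401)) - 16384 = -31978 + sqrt(6401)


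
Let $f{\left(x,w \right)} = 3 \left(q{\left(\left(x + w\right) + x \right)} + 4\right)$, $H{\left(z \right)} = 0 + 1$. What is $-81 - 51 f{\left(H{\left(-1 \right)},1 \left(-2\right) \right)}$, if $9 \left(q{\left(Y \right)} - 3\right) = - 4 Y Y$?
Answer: $-1152$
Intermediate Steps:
$q{\left(Y \right)} = 3 - \frac{4 Y^{2}}{9}$ ($q{\left(Y \right)} = 3 + \frac{- 4 Y Y}{9} = 3 + \frac{\left(-4\right) Y^{2}}{9} = 3 - \frac{4 Y^{2}}{9}$)
$H{\left(z \right)} = 1$
$f{\left(x,w \right)} = 21 - \frac{4 \left(w + 2 x\right)^{2}}{3}$ ($f{\left(x,w \right)} = 3 \left(\left(3 - \frac{4 \left(\left(x + w\right) + x\right)^{2}}{9}\right) + 4\right) = 3 \left(\left(3 - \frac{4 \left(\left(w + x\right) + x\right)^{2}}{9}\right) + 4\right) = 3 \left(\left(3 - \frac{4 \left(w + 2 x\right)^{2}}{9}\right) + 4\right) = 3 \left(7 - \frac{4 \left(w + 2 x\right)^{2}}{9}\right) = 21 - \frac{4 \left(w + 2 x\right)^{2}}{3}$)
$-81 - 51 f{\left(H{\left(-1 \right)},1 \left(-2\right) \right)} = -81 - 51 \left(21 - \frac{4 \left(1 \left(-2\right) + 2 \cdot 1\right)^{2}}{3}\right) = -81 - 51 \left(21 - \frac{4 \left(-2 + 2\right)^{2}}{3}\right) = -81 - 51 \left(21 - \frac{4 \cdot 0^{2}}{3}\right) = -81 - 51 \left(21 - 0\right) = -81 - 51 \left(21 + 0\right) = -81 - 1071 = -1152$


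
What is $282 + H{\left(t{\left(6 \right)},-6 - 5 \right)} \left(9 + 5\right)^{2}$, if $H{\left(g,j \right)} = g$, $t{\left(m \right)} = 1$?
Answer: $478$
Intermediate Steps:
$282 + H{\left(t{\left(6 \right)},-6 - 5 \right)} \left(9 + 5\right)^{2} = 282 + 1 \left(9 + 5\right)^{2} = 282 + 1 \cdot 14^{2} = 282 + 1 \cdot 196 = 282 + 196 = 478$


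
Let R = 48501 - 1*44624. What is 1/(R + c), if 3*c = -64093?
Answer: -3/52462 ≈ -5.7184e-5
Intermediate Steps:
c = -64093/3 (c = (⅓)*(-64093) = -64093/3 ≈ -21364.)
R = 3877 (R = 48501 - 44624 = 3877)
1/(R + c) = 1/(3877 - 64093/3) = 1/(-52462/3) = -3/52462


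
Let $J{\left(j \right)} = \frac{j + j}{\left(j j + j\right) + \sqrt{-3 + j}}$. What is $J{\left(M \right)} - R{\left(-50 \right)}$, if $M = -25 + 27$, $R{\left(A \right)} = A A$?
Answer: $- \frac{92476}{37} - \frac{4 i}{37} \approx -2499.4 - 0.10811 i$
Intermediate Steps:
$R{\left(A \right)} = A^{2}$
$M = 2$
$J{\left(j \right)} = \frac{2 j}{j + j^{2} + \sqrt{-3 + j}}$ ($J{\left(j \right)} = \frac{2 j}{\left(j^{2} + j\right) + \sqrt{-3 + j}} = \frac{2 j}{\left(j + j^{2}\right) + \sqrt{-3 + j}} = \frac{2 j}{j + j^{2} + \sqrt{-3 + j}}$)
$J{\left(M \right)} - R{\left(-50 \right)} = 2 \cdot 2 \frac{1}{2 + 2^{2} + \sqrt{-3 + 2}} - \left(-50\right)^{2} = 2 \cdot 2 \frac{1}{2 + 4 + \sqrt{-1}} - 2500 = 2 \cdot 2 \frac{1}{2 + 4 + i} - 2500 = 2 \cdot 2 \frac{1}{6 + i} - 2500 = 2 \cdot 2 \frac{6 - i}{37} - 2500 = \left(\frac{24}{37} - \frac{4 i}{37}\right) - 2500 = - \frac{92476}{37} - \frac{4 i}{37}$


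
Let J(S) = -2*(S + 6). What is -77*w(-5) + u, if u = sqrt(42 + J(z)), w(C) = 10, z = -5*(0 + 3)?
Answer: -770 + 2*sqrt(15) ≈ -762.25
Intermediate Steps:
z = -15 (z = -5*3 = -15)
J(S) = -12 - 2*S (J(S) = -2*(6 + S) = -12 - 2*S)
u = 2*sqrt(15) (u = sqrt(42 + (-12 - 2*(-15))) = sqrt(42 + (-12 + 30)) = sqrt(42 + 18) = sqrt(60) = 2*sqrt(15) ≈ 7.7460)
-77*w(-5) + u = -77*10 + 2*sqrt(15) = -770 + 2*sqrt(15)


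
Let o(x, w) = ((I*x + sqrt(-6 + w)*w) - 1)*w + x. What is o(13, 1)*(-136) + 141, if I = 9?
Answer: -17403 - 136*I*sqrt(5) ≈ -17403.0 - 304.11*I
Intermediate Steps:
o(x, w) = x + w*(-1 + 9*x + w*sqrt(-6 + w)) (o(x, w) = ((9*x + sqrt(-6 + w)*w) - 1)*w + x = ((9*x + w*sqrt(-6 + w)) - 1)*w + x = (-1 + 9*x + w*sqrt(-6 + w))*w + x = w*(-1 + 9*x + w*sqrt(-6 + w)) + x = x + w*(-1 + 9*x + w*sqrt(-6 + w)))
o(13, 1)*(-136) + 141 = (13 - 1*1 + 1**2*sqrt(-6 + 1) + 9*1*13)*(-136) + 141 = (13 - 1 + 1*sqrt(-5) + 117)*(-136) + 141 = (13 - 1 + 1*(I*sqrt(5)) + 117)*(-136) + 141 = (13 - 1 + I*sqrt(5) + 117)*(-136) + 141 = (129 + I*sqrt(5))*(-136) + 141 = (-17544 - 136*I*sqrt(5)) + 141 = -17403 - 136*I*sqrt(5)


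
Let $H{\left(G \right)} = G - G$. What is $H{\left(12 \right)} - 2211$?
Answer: $-2211$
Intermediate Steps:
$H{\left(G \right)} = 0$
$H{\left(12 \right)} - 2211 = 0 - 2211 = -2211$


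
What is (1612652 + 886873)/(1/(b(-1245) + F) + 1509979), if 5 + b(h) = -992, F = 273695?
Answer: 681615468450/411768253343 ≈ 1.6553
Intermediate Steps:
b(h) = -997 (b(h) = -5 - 992 = -997)
(1612652 + 886873)/(1/(b(-1245) + F) + 1509979) = (1612652 + 886873)/(1/(-997 + 273695) + 1509979) = 2499525/(1/272698 + 1509979) = 2499525/(411768253343/272698) = 2499525*(272698/411768253343) = 681615468450/411768253343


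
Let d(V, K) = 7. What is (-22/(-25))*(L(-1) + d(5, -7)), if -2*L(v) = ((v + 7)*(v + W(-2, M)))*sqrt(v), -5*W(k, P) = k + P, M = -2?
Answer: 154/25 + 66*I/125 ≈ 6.16 + 0.528*I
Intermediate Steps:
W(k, P) = -P/5 - k/5 (W(k, P) = -(k + P)/5 = -(P + k)/5 = -P/5 - k/5)
L(v) = -sqrt(v)*(7 + v)*(4/5 + v)/2 (L(v) = -(v + 7)*(v + (-1/5*(-2) - 1/5*(-2)))*sqrt(v)/2 = -(7 + v)*(v + (2/5 + 2/5))*sqrt(v)/2 = -(7 + v)*(v + 4/5)*sqrt(v)/2 = -(7 + v)*(4/5 + v)*sqrt(v)/2 = -sqrt(v)*(7 + v)*(4/5 + v)/2)
(-22/(-25))*(L(-1) + d(5, -7)) = (-22/(-25))*(sqrt(-1)*(-28 - 39*(-1) - 5*(-1)**2)/10 + 7) = (-22*(-1/25))*(I*(-28 + 39 - 5*1)/10 + 7) = 22*(I*(-28 + 39 - 5)/10 + 7)/25 = 22*((1/10)*I*6 + 7)/25 = 22*(3*I/5 + 7)/25 = 22*(7 + 3*I/5)/25 = 154/25 + 66*I/125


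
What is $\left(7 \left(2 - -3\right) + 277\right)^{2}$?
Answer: $97344$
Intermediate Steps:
$\left(7 \left(2 - -3\right) + 277\right)^{2} = \left(7 \left(2 + 3\right) + 277\right)^{2} = \left(7 \cdot 5 + 277\right)^{2} = \left(35 + 277\right)^{2} = 312^{2} = 97344$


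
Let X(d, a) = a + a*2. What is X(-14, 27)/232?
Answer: 81/232 ≈ 0.34914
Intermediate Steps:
X(d, a) = 3*a (X(d, a) = a + 2*a = 3*a)
X(-14, 27)/232 = (3*27)/232 = 81*(1/232) = 81/232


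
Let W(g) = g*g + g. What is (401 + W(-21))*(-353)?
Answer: -289813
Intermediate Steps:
W(g) = g + g**2 (W(g) = g**2 + g = g + g**2)
(401 + W(-21))*(-353) = (401 - 21*(1 - 21))*(-353) = (401 - 21*(-20))*(-353) = (401 + 420)*(-353) = 821*(-353) = -289813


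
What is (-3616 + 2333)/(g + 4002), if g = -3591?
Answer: -1283/411 ≈ -3.1217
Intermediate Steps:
(-3616 + 2333)/(g + 4002) = (-3616 + 2333)/(-3591 + 4002) = -1283/411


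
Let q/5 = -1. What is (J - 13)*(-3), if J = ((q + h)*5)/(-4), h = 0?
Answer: 81/4 ≈ 20.250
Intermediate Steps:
q = -5 (q = 5*(-1) = -5)
J = 25/4 (J = ((-5 + 0)*5)/(-4) = -5*5*(-1/4) = -25*(-1/4) = 25/4 ≈ 6.2500)
(J - 13)*(-3) = (25/4 - 13)*(-3) = -27/4*(-3) = 81/4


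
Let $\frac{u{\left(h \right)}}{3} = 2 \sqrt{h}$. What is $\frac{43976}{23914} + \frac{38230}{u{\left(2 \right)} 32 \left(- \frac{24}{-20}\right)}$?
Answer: $\frac{21988}{11957} + \frac{95575 \sqrt{2}}{1152} \approx 119.17$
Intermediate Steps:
$u{\left(h \right)} = 6 \sqrt{h}$ ($u{\left(h \right)} = 3 \cdot 2 \sqrt{h} = 6 \sqrt{h}$)
$\frac{43976}{23914} + \frac{38230}{u{\left(2 \right)} 32 \left(- \frac{24}{-20}\right)} = \frac{43976}{23914} + \frac{38230}{6 \sqrt{2} \cdot 32 \left(- \frac{24}{-20}\right)} = 43976 \cdot \frac{1}{23914} + \frac{38230}{192 \sqrt{2} \left(\left(-24\right) \left(- \frac{1}{20}\right)\right)} = \frac{21988}{11957} + \frac{38230}{192 \sqrt{2} \cdot \frac{6}{5}} = \frac{21988}{11957} + \frac{38230}{\frac{1152}{5} \sqrt{2}} = \frac{21988}{11957} + 38230 \frac{5 \sqrt{2}}{2304} = \frac{21988}{11957} + \frac{95575 \sqrt{2}}{1152}$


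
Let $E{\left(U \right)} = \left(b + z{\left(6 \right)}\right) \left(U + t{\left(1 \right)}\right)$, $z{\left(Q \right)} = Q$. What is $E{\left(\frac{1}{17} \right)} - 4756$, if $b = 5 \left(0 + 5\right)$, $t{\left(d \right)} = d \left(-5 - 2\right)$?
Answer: $- \frac{84510}{17} \approx -4971.2$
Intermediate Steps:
$t{\left(d \right)} = - 7 d$ ($t{\left(d \right)} = d \left(-7\right) = - 7 d$)
$b = 25$ ($b = 5 \cdot 5 = 25$)
$E{\left(U \right)} = -217 + 31 U$ ($E{\left(U \right)} = \left(25 + 6\right) \left(U - 7\right) = 31 \left(U - 7\right) = 31 \left(-7 + U\right) = -217 + 31 U$)
$E{\left(\frac{1}{17} \right)} - 4756 = \left(-217 + \frac{31}{17}\right) - 4756 = - \frac{3658}{17} - 4756 = - \frac{84510}{17}$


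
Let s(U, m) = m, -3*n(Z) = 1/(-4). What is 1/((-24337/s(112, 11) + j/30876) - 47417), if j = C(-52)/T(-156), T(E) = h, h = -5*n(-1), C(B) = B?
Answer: -141515/7023311688 ≈ -2.0149e-5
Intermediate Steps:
n(Z) = 1/12 (n(Z) = -⅓/(-4) = -⅓*(-¼) = 1/12)
h = -5/12 (h = -5*1/12 = -5/12 ≈ -0.41667)
T(E) = -5/12
j = 624/5 (j = -52/(-5/12) = -52*(-12/5) = 624/5 ≈ 124.80)
1/((-24337/s(112, 11) + j/30876) - 47417) = 1/((-24337/11 + (624/5)/30876) - 47417) = 1/((-24337*1/11 + (624/5)*(1/30876)) - 47417) = 1/((-24337/11 + 52/12865) - 47417) = 1/(-313094933/141515 - 47417) = 1/(-7023311688/141515) = -141515/7023311688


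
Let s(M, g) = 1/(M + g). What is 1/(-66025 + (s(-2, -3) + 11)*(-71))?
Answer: -5/333959 ≈ -1.4972e-5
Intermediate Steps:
1/(-66025 + (s(-2, -3) + 11)*(-71)) = 1/(-66025 + (1/(-2 - 3) + 11)*(-71)) = 1/(-66025 + (1/(-5) + 11)*(-71)) = 1/(-66025 + (-⅕ + 11)*(-71)) = 1/(-66025 + (54/5)*(-71)) = 1/(-66025 - 3834/5) = 1/(-333959/5) = -5/333959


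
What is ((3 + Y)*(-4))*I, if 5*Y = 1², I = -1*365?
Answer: 4672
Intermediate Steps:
I = -365
Y = ⅕ (Y = (⅕)*1² = (⅕)*1 = ⅕ ≈ 0.20000)
((3 + Y)*(-4))*I = ((3 + ⅕)*(-4))*(-365) = ((16/5)*(-4))*(-365) = -64/5*(-365) = 4672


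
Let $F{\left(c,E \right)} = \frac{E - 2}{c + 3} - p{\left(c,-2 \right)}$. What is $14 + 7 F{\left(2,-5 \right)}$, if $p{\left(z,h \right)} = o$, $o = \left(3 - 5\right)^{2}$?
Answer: $- \frac{119}{5} \approx -23.8$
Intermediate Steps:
$o = 4$ ($o = \left(-2\right)^{2} = 4$)
$p{\left(z,h \right)} = 4$
$F{\left(c,E \right)} = -4 + \frac{-2 + E}{3 + c}$ ($F{\left(c,E \right)} = \frac{E - 2}{c + 3} - 4 = \frac{-2 + E}{3 + c} - 4 = -4 + \frac{-2 + E}{3 + c}$)
$14 + 7 F{\left(2,-5 \right)} = 14 + 7 \frac{-14 - 5 - 8}{3 + 2} = 14 + 7 \frac{-14 - 5 - 8}{5} = 14 + 7 \cdot \frac{1}{5} \left(-27\right) = 14 + 7 \left(- \frac{27}{5}\right) = 14 - \frac{189}{5} = - \frac{119}{5}$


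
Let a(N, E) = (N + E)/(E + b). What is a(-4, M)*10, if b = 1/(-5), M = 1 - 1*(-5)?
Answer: 100/29 ≈ 3.4483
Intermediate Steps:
M = 6 (M = 1 + 5 = 6)
b = -1/5 ≈ -0.20000
a(N, E) = (E + N)/(-1/5 + E) (a(N, E) = (N + E)/(E - 1/5) = (E + N)/(-1/5 + E))
a(-4, M)*10 = (5*(6 - 4)/(-1 + 5*6))*10 = (5*2/(-1 + 30))*10 = (5*2/29)*10 = (5*(1/29)*2)*10 = (10/29)*10 = 100/29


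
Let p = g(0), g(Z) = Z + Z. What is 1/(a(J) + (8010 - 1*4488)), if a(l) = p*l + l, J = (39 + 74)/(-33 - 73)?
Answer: 106/373219 ≈ 0.00028402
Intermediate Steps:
g(Z) = 2*Z
p = 0 (p = 2*0 = 0)
J = -113/106 (J = 113/(-106) = 113*(-1/106) = -113/106 ≈ -1.0660)
a(l) = l (a(l) = 0*l + l = 0 + l = l)
1/(a(J) + (8010 - 1*4488)) = 1/(-113/106 + (8010 - 1*4488)) = 1/(-113/106 + (8010 - 4488)) = 1/(-113/106 + 3522) = 1/(373219/106) = 106/373219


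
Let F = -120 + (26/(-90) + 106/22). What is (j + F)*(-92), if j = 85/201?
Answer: 351031612/33165 ≈ 10584.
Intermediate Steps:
j = 85/201 (j = 85*(1/201) = 85/201 ≈ 0.42289)
F = -57158/495 (F = -120 + (26*(-1/90) + 106*(1/22)) = -120 + (-13/45 + 53/11) = -120 + 2242/495 = -57158/495 ≈ -115.47)
(j + F)*(-92) = (85/201 - 57158/495)*(-92) = -3815561/33165*(-92) = 351031612/33165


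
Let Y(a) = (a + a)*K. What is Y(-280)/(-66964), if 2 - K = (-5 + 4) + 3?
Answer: 0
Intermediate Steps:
K = 0 (K = 2 - ((-5 + 4) + 3) = 2 - (-1 + 3) = 2 - 1*2 = 2 - 2 = 0)
Y(a) = 0 (Y(a) = (a + a)*0 = (2*a)*0 = 0)
Y(-280)/(-66964) = 0/(-66964) = 0*(-1/66964) = 0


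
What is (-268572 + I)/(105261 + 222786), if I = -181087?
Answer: -449659/328047 ≈ -1.3707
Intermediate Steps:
(-268572 + I)/(105261 + 222786) = (-268572 - 181087)/(105261 + 222786) = -449659/328047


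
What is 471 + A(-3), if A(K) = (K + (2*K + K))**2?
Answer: 615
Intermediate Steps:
A(K) = 16*K**2 (A(K) = (K + 3*K)**2 = (4*K)**2 = 16*K**2)
471 + A(-3) = 471 + 16*(-3)**2 = 471 + 16*9 = 471 + 144 = 615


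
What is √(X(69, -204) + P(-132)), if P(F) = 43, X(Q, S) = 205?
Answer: 2*√62 ≈ 15.748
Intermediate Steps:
√(X(69, -204) + P(-132)) = √(205 + 43) = √248 = 2*√62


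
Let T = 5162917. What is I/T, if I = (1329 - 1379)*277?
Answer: -13850/5162917 ≈ -0.0026826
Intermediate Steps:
I = -13850 (I = -50*277 = -13850)
I/T = -13850/5162917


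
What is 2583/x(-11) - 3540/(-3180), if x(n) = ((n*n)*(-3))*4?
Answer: -17077/25652 ≈ -0.66572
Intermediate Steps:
x(n) = -12*n² (x(n) = (n²*(-3))*4 = -3*n²*4 = -12*n²)
2583/x(-11) - 3540/(-3180) = 2583/((-12*(-11)²)) - 3540/(-3180) = 2583/((-12*121)) - 3540*(-1/3180) = 2583/(-1452) + 59/53 = 2583*(-1/1452) + 59/53 = -861/484 + 59/53 = -17077/25652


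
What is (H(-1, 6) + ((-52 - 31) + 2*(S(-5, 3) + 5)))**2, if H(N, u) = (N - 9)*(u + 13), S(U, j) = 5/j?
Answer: 606841/9 ≈ 67427.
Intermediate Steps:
H(N, u) = (-9 + N)*(13 + u)
(H(-1, 6) + ((-52 - 31) + 2*(S(-5, 3) + 5)))**2 = ((-117 - 9*6 + 13*(-1) - 1*6) + ((-52 - 31) + 2*(5/3 + 5)))**2 = ((-117 - 54 - 13 - 6) + (-83 + 2*(5*(1/3) + 5)))**2 = (-190 + (-83 + 2*(5/3 + 5)))**2 = (-190 + (-83 + 2*(20/3)))**2 = (-190 + (-83 + 40/3))**2 = (-190 - 209/3)**2 = (-779/3)**2 = 606841/9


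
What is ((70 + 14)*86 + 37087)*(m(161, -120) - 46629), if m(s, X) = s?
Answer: -2059043548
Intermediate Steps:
((70 + 14)*86 + 37087)*(m(161, -120) - 46629) = ((70 + 14)*86 + 37087)*(161 - 46629) = (84*86 + 37087)*(-46468) = (7224 + 37087)*(-46468) = 44311*(-46468) = -2059043548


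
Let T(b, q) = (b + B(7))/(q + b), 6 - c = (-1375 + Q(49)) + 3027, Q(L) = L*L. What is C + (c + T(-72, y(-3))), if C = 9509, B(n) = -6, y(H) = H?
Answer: 136576/25 ≈ 5463.0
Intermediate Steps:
Q(L) = L²
c = -4047 (c = 6 - ((-1375 + 49²) + 3027) = 6 - ((-1375 + 2401) + 3027) = 6 - (1026 + 3027) = 6 - 1*4053 = 6 - 4053 = -4047)
T(b, q) = (-6 + b)/(b + q) (T(b, q) = (b - 6)/(q + b) = (-6 + b)/(b + q))
C + (c + T(-72, y(-3))) = 9509 + (-4047 + (-6 - 72)/(-72 - 3)) = 9509 + (-4047 - 78/(-75)) = 9509 + (-4047 - 1/75*(-78)) = 9509 + (-4047 + 26/25) = 9509 - 101149/25 = 136576/25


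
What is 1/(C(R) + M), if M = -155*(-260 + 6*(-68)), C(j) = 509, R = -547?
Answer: 1/104049 ≈ 9.6109e-6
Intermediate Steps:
M = 103540 (M = -155*(-260 - 408) = -155*(-668) = 103540)
1/(C(R) + M) = 1/(509 + 103540) = 1/104049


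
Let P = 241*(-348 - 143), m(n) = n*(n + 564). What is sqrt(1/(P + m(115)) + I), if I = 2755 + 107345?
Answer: sqrt(178333430771354)/40246 ≈ 331.81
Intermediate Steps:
m(n) = n*(564 + n)
P = -118331 (P = 241*(-491) = -118331)
I = 110100
sqrt(1/(P + m(115)) + I) = sqrt(1/(-118331 + 115*(564 + 115)) + 110100) = sqrt(1/(-118331 + 115*679) + 110100) = sqrt(1/(-118331 + 78085) + 110100) = sqrt(1/(-40246) + 110100) = sqrt(-1/40246 + 110100) = sqrt(4431084599/40246) = sqrt(178333430771354)/40246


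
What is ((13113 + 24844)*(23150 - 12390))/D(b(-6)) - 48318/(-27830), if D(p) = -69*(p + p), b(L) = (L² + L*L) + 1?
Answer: -123540948479/3047385 ≈ -40540.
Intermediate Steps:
b(L) = 1 + 2*L² (b(L) = (L² + L²) + 1 = 2*L² + 1 = 1 + 2*L²)
D(p) = -138*p
((13113 + 24844)*(23150 - 12390))/D(b(-6)) - 48318/(-27830) = ((13113 + 24844)*(23150 - 12390))/((-138*(1 + 2*(-6)²))) - 48318/(-27830) = (37957*10760)/((-138*(1 + 2*36))) - 48318*(-1/27830) = 408417320/((-138*(1 + 72))) + 24159/13915 = 408417320/((-138*73)) + 24159/13915 = 408417320/(-10074) + 24159/13915 = 408417320*(-1/10074) + 24159/13915 = -204208660/5037 + 24159/13915 = -123540948479/3047385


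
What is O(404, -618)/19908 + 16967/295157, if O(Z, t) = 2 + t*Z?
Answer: -36677034577/2937992778 ≈ -12.484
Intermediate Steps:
O(Z, t) = 2 + Z*t
O(404, -618)/19908 + 16967/295157 = (2 + 404*(-618))/19908 + 16967/295157 = (2 - 249672)*(1/19908) + 16967*(1/295157) = -249670*1/19908 + 16967/295157 = -124835/9954 + 16967/295157 = -36677034577/2937992778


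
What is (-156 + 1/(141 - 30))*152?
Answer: -2631880/111 ≈ -23711.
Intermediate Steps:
(-156 + 1/(141 - 30))*152 = (-156 + 1/111)*152 = -17315/111*152 = -2631880/111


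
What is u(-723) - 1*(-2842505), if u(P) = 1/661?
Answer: 1878895806/661 ≈ 2.8425e+6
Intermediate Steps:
u(P) = 1/661
u(-723) - 1*(-2842505) = 1/661 - 1*(-2842505) = 1/661 + 2842505 = 1878895806/661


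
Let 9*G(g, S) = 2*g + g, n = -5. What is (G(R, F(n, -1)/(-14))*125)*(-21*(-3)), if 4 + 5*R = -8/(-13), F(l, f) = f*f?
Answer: -23100/13 ≈ -1776.9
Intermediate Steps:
F(l, f) = f**2
R = -44/65 (R = -4/5 + (-8/(-13))/5 = -4/5 + (-8*(-1/13))/5 = -4/5 + (1/5)*(8/13) = -4/5 + 8/65 = -44/65 ≈ -0.67692)
G(g, S) = g/3 (G(g, S) = (2*g + g)/9 = (3*g)/9 = g/3)
(G(R, F(n, -1)/(-14))*125)*(-21*(-3)) = (((1/3)*(-44/65))*125)*(-21*(-3)) = -44/195*125*63 = -1100/39*63 = -23100/13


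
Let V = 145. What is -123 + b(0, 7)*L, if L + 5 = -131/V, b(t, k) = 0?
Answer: -123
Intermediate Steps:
L = -856/145 (L = -5 - 131/145 = -856/145 ≈ -5.9035)
-123 + b(0, 7)*L = -123 + 0*(-856/145) = -123 + 0 = -123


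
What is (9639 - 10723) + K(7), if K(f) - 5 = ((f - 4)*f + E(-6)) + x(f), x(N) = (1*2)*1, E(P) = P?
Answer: -1062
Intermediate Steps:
x(N) = 2 (x(N) = 2*1 = 2)
K(f) = 1 + f*(-4 + f) (K(f) = 5 + (((f - 4)*f - 6) + 2) = 5 + (((-4 + f)*f - 6) + 2) = 5 + ((f*(-4 + f) - 6) + 2) = 5 + ((-6 + f*(-4 + f)) + 2) = 5 + (-4 + f*(-4 + f)) = 1 + f*(-4 + f))
(9639 - 10723) + K(7) = (9639 - 10723) + (1 + 7² - 4*7) = -1084 + (1 + 49 - 28) = -1084 + 22 = -1062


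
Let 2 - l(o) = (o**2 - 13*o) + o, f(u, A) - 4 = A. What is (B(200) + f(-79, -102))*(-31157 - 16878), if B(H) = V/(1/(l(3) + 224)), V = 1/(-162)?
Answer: 774756515/162 ≈ 4.7824e+6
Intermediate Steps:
f(u, A) = 4 + A
l(o) = 2 - o**2 + 12*o (l(o) = 2 - ((o**2 - 13*o) + o) = 2 - (o**2 - 12*o) = 2 + (-o**2 + 12*o) = 2 - o**2 + 12*o)
V = -1/162 ≈ -0.0061728
B(H) = -253/162 (B(H) = -1/(162*(1/((2 - 1*3**2 + 12*3) + 224))) = -1/(162*(1/((2 - 1*9 + 36) + 224))) = -1/(162*(1/((2 - 9 + 36) + 224))) = -1/(162*(1/(29 + 224))) = -1/(162*(1/253)) = -1/(162*1/253) = -1/162*253 = -253/162)
(B(200) + f(-79, -102))*(-31157 - 16878) = (-253/162 + (4 - 102))*(-31157 - 16878) = (-253/162 - 98)*(-48035) = -16129/162*(-48035) = 774756515/162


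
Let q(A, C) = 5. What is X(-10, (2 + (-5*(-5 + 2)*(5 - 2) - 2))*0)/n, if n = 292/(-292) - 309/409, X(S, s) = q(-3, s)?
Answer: -2045/718 ≈ -2.8482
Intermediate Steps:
X(S, s) = 5
n = -718/409 (n = 292*(-1/292) - 309*1/409 = -1 - 309/409 = -718/409 ≈ -1.7555)
X(-10, (2 + (-5*(-5 + 2)*(5 - 2) - 2))*0)/n = 5/(-718/409) = 5*(-409/718) = -2045/718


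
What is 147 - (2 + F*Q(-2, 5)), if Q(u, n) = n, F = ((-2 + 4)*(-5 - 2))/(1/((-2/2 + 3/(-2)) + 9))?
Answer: 600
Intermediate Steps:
F = -91 (F = (2*(-7))/(1/((-2*½ + 3*(-½)) + 9)) = -14/(1/((-1 - 3/2) + 9)) = -14/(1/(-5/2 + 9)) = -14/(1/(13/2)) = -14/2/13 = -14*13/2 = -91)
147 - (2 + F*Q(-2, 5)) = 147 - (2 - 91*5) = 147 - (2 - 455) = 147 - 1*(-453) = 147 + 453 = 600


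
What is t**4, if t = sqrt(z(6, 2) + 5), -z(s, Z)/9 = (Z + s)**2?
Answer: 326041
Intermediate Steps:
z(s, Z) = -9*(Z + s)**2
t = I*sqrt(571) (t = sqrt(-9*(2 + 6)**2 + 5) = sqrt(-9*8**2 + 5) = sqrt(-9*64 + 5) = sqrt(-576 + 5) = sqrt(-571) = I*sqrt(571) ≈ 23.896*I)
t**4 = (I*sqrt(571))**4 = 326041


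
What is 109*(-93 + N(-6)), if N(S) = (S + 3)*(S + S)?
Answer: -6213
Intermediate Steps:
N(S) = 2*S*(3 + S) (N(S) = (3 + S)*(2*S) = 2*S*(3 + S))
109*(-93 + N(-6)) = 109*(-93 + 2*(-6)*(3 - 6)) = 109*(-93 + 2*(-6)*(-3)) = 109*(-93 + 36) = 109*(-57) = -6213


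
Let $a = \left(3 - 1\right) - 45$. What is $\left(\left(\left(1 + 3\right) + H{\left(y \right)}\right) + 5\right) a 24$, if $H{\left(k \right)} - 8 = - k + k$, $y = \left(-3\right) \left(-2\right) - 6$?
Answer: $-17544$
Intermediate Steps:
$y = 0$ ($y = 6 - 6 = 0$)
$H{\left(k \right)} = 8$ ($H{\left(k \right)} = 8 + \left(- k + k\right) = 8 + 0 = 8$)
$a = -43$ ($a = \left(3 - 1\right) - 45 = 2 - 45 = -43$)
$\left(\left(\left(1 + 3\right) + H{\left(y \right)}\right) + 5\right) a 24 = \left(\left(\left(1 + 3\right) + 8\right) + 5\right) \left(-43\right) 24 = \left(\left(4 + 8\right) + 5\right) \left(-43\right) 24 = \left(12 + 5\right) \left(-43\right) 24 = 17 \left(-43\right) 24 = \left(-731\right) 24 = -17544$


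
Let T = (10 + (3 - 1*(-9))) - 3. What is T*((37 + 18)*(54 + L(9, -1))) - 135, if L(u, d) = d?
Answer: 55250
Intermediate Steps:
T = 19 (T = (10 + (3 + 9)) - 3 = (10 + 12) - 3 = 22 - 3 = 19)
T*((37 + 18)*(54 + L(9, -1))) - 135 = 19*((37 + 18)*(54 - 1)) - 135 = 19*(55*53) - 135 = 19*2915 - 135 = 55385 - 135 = 55250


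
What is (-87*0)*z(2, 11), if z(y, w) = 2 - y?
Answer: 0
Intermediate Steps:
(-87*0)*z(2, 11) = (-87*0)*(2 - 1*2) = 0*(2 - 2) = 0*0 = 0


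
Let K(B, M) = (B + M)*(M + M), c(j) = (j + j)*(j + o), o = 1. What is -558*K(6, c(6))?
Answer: -8436960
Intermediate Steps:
c(j) = 2*j*(1 + j) (c(j) = (j + j)*(j + 1) = (2*j)*(1 + j) = 2*j*(1 + j))
K(B, M) = 2*M*(B + M) (K(B, M) = (B + M)*(2*M) = 2*M*(B + M))
-558*K(6, c(6)) = -1116*2*6*(1 + 6)*(6 + 2*6*(1 + 6)) = -1116*2*6*7*(6 + 2*6*7) = -1116*84*(6 + 84) = -1116*84*90 = -558*15120 = -8436960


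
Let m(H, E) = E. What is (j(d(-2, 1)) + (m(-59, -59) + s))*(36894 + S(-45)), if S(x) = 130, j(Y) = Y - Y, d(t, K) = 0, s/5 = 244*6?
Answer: 268831264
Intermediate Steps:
s = 7320 (s = 5*(244*6) = 5*1464 = 7320)
j(Y) = 0
(j(d(-2, 1)) + (m(-59, -59) + s))*(36894 + S(-45)) = (0 + (-59 + 7320))*(36894 + 130) = (0 + 7261)*37024 = 7261*37024 = 268831264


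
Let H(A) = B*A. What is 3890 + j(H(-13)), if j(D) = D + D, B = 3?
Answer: 3812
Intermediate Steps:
H(A) = 3*A
j(D) = 2*D
3890 + j(H(-13)) = 3890 + 2*(3*(-13)) = 3890 + 2*(-39) = 3890 - 78 = 3812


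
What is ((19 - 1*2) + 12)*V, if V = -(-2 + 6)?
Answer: -116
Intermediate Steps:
V = -4 (V = -1*4 = -4)
((19 - 1*2) + 12)*V = ((19 - 1*2) + 12)*(-4) = ((19 - 2) + 12)*(-4) = (17 + 12)*(-4) = 29*(-4) = -116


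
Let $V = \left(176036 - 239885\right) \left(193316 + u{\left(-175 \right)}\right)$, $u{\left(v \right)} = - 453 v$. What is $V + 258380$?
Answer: $-17404404379$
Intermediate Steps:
$V = -17404662759$ ($V = \left(176036 - 239885\right) \left(193316 - -79275\right) = - 63849 \left(193316 + 79275\right) = \left(-63849\right) 272591 = -17404662759$)
$V + 258380 = -17404662759 + 258380 = -17404404379$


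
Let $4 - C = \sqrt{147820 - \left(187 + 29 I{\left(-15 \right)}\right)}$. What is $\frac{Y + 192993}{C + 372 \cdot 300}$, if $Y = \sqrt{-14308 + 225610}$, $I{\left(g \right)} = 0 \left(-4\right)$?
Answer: $\frac{192993 + 3 \sqrt{23478}}{111604 - \sqrt{147633}} \approx 1.7394$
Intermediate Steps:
$I{\left(g \right)} = 0$
$C = 4 - \sqrt{147633}$ ($C = 4 - \sqrt{147820 - 187} = 4 - \sqrt{147633} \approx -380.23$)
$Y = 3 \sqrt{23478}$ ($Y = \sqrt{211302} = 3 \sqrt{23478} \approx 459.68$)
$\frac{Y + 192993}{C + 372 \cdot 300} = \frac{3 \sqrt{23478} + 192993}{\left(4 - \sqrt{147633}\right) + 372 \cdot 300} = \frac{192993 + 3 \sqrt{23478}}{\left(4 - \sqrt{147633}\right) + 111600} = \frac{192993 + 3 \sqrt{23478}}{111604 - \sqrt{147633}}$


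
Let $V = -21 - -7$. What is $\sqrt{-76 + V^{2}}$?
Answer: $2 \sqrt{30} \approx 10.954$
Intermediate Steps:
$V = -14$ ($V = -21 + 7 = -14$)
$\sqrt{-76 + V^{2}} = \sqrt{-76 + \left(-14\right)^{2}} = \sqrt{-76 + 196} = \sqrt{120} = 2 \sqrt{30}$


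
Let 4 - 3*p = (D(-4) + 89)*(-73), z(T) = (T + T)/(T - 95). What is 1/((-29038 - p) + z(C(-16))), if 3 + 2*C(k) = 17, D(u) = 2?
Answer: -132/4125505 ≈ -3.1996e-5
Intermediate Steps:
C(k) = 7 (C(k) = -3/2 + (1/2)*17 = -3/2 + 17/2 = 7)
z(T) = 2*T/(-95 + T) (z(T) = (2*T)/(-95 + T) = 2*T/(-95 + T))
p = 6647/3 (p = 4/3 - (2 + 89)*(-73)/3 = 4/3 - 91*(-73)/3 = 4/3 - 1/3*(-6643) = 4/3 + 6643/3 = 6647/3 ≈ 2215.7)
1/((-29038 - p) + z(C(-16))) = 1/((-29038 - 1*6647/3) + 2*7/(-95 + 7)) = 1/((-29038 - 6647/3) + 2*7/(-88)) = 1/(-93761/3 + 2*7*(-1/88)) = 1/(-93761/3 - 7/44) = 1/(-4125505/132) = -132/4125505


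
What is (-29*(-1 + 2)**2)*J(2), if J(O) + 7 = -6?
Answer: 377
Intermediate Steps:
J(O) = -13 (J(O) = -7 - 6 = -13)
(-29*(-1 + 2)**2)*J(2) = -29*(-1 + 2)**2*(-13) = -29*1**2*(-13) = -29*1*(-13) = -29*(-13) = 377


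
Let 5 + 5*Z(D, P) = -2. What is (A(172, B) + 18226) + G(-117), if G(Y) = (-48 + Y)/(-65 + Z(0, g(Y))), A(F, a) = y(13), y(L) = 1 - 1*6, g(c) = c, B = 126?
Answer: 6050197/332 ≈ 18224.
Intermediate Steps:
Z(D, P) = -7/5 (Z(D, P) = -1 + (⅕)*(-2) = -1 - ⅖ = -7/5)
y(L) = -5 (y(L) = 1 - 6 = -5)
A(F, a) = -5
G(Y) = 60/83 - 5*Y/332 (G(Y) = (-48 + Y)/(-65 - 7/5) = (-48 + Y)/(-332/5) = (-48 + Y)*(-5/332) = 60/83 - 5*Y/332)
(A(172, B) + 18226) + G(-117) = (-5 + 18226) + (60/83 - 5/332*(-117)) = 18221 + (60/83 + 585/332) = 18221 + 825/332 = 6050197/332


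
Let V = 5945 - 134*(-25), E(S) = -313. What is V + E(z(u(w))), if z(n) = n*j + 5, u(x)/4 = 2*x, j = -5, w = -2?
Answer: 8982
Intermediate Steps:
u(x) = 8*x (u(x) = 4*(2*x) = 8*x)
z(n) = 5 - 5*n (z(n) = n*(-5) + 5 = -5*n + 5 = 5 - 5*n)
V = 9295 (V = 5945 + 3350 = 9295)
V + E(z(u(w))) = 9295 - 313 = 8982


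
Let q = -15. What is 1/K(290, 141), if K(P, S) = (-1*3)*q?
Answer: 1/45 ≈ 0.022222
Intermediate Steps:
K(P, S) = 45 (K(P, S) = -1*3*(-15) = -3*(-15) = 45)
1/K(290, 141) = 1/45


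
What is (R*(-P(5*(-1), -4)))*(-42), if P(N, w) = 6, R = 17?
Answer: 4284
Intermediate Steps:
(R*(-P(5*(-1), -4)))*(-42) = (17*(-1*6))*(-42) = (17*(-6))*(-42) = -102*(-42) = 4284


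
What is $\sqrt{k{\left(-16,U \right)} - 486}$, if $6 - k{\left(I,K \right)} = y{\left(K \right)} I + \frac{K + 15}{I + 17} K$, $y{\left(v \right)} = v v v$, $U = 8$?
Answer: $2 \sqrt{1882} \approx 86.764$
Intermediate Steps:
$y{\left(v \right)} = v^{3}$ ($y{\left(v \right)} = v^{2} v = v^{3}$)
$k{\left(I,K \right)} = 6 - I K^{3} - \frac{K \left(15 + K\right)}{17 + I}$ ($k{\left(I,K \right)} = 6 - \left(K^{3} I + \frac{K + 15}{I + 17} K\right) = 6 - \left(I K^{3} + \frac{15 + K}{17 + I} K\right) = 6 - \left(I K^{3} + \frac{K \left(15 + K\right)}{17 + I}\right) = 6 - I K^{3} - \frac{K \left(15 + K\right)}{17 + I}$)
$\sqrt{k{\left(-16,U \right)} - 486} = \sqrt{\frac{102 - 8^{2} - 120 + 6 \left(-16\right) - \left(-16\right)^{2} \cdot 8^{3} - - 272 \cdot 8^{3}}{17 - 16} - 486} = \sqrt{\frac{102 - 64 - 120 - 96 - 256 \cdot 512 - \left(-272\right) 512}{1} - 486} = \sqrt{1 \left(102 - 64 - 120 - 96 - 131072 + 139264\right) - 486} = \sqrt{1 \cdot 8014 - 486} = \sqrt{8014 - 486} = \sqrt{7528} = 2 \sqrt{1882}$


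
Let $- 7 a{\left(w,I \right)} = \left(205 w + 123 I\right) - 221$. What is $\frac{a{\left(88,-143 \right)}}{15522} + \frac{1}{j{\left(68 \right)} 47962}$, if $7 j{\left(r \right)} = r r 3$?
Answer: $- \frac{8501382119}{4016146799392} \approx -0.0021168$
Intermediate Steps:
$j{\left(r \right)} = \frac{3 r^{2}}{7}$ ($j{\left(r \right)} = \frac{r r 3}{7} = \frac{r^{2} \cdot 3}{7} = \frac{3 r^{2}}{7}$)
$a{\left(w,I \right)} = \frac{221}{7} - \frac{205 w}{7} - \frac{123 I}{7}$ ($a{\left(w,I \right)} = - \frac{\left(205 w + 123 I\right) - 221}{7} = - \frac{\left(123 I + 205 w\right) - 221}{7} = - \frac{-221 + 123 I + 205 w}{7} = \frac{221}{7} - \frac{205 w}{7} - \frac{123 I}{7}$)
$\frac{a{\left(88,-143 \right)}}{15522} + \frac{1}{j{\left(68 \right)} 47962} = \frac{\frac{221}{7} - \frac{18040}{7} - - \frac{17589}{7}}{15522} + \frac{1}{\frac{3 \cdot 68^{2}}{7} \cdot 47962} = \left(\frac{221}{7} - \frac{18040}{7} + \frac{17589}{7}\right) \frac{1}{15522} + \frac{1}{\frac{3}{7} \cdot 4624} \cdot \frac{1}{47962} = \left(- \frac{230}{7}\right) \frac{1}{15522} + \frac{1}{\frac{13872}{7}} \cdot \frac{1}{47962} = - \frac{115}{54327} + \frac{7}{13872} \cdot \frac{1}{47962} = - \frac{115}{54327} + \frac{7}{665328864} = - \frac{8501382119}{4016146799392}$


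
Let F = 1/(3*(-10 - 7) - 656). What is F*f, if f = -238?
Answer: 34/101 ≈ 0.33663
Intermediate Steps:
F = -1/707 (F = 1/(3*(-17) - 656) = 1/(-51 - 656) = 1/(-707) = -1/707 ≈ -0.0014144)
F*f = -1/707*(-238) = 34/101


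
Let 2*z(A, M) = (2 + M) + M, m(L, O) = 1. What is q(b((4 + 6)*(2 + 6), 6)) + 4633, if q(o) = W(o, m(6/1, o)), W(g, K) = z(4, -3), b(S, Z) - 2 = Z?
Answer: 4631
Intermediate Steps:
b(S, Z) = 2 + Z
z(A, M) = 1 + M (z(A, M) = ((2 + M) + M)/2 = (2 + 2*M)/2 = 1 + M)
W(g, K) = -2 (W(g, K) = 1 - 3 = -2)
q(o) = -2
q(b((4 + 6)*(2 + 6), 6)) + 4633 = -2 + 4633 = 4631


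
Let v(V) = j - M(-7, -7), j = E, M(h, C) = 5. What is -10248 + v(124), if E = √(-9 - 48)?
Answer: -10253 + I*√57 ≈ -10253.0 + 7.5498*I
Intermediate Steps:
E = I*√57 (E = √(-57) = I*√57 ≈ 7.5498*I)
j = I*√57 ≈ 7.5498*I
v(V) = -5 + I*√57 (v(V) = I*√57 - 1*5 = I*√57 - 5 = -5 + I*√57)
-10248 + v(124) = -10248 + (-5 + I*√57) = -10253 + I*√57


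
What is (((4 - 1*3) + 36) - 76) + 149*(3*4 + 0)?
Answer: 1749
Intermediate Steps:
(((4 - 1*3) + 36) - 76) + 149*(3*4 + 0) = (((4 - 3) + 36) - 76) + 149*(12 + 0) = ((1 + 36) - 76) + 149*12 = (37 - 76) + 1788 = -39 + 1788 = 1749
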